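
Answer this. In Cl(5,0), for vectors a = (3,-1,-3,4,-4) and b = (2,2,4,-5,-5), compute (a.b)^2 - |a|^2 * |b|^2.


a . b = 3*2 + (-1)*2 + (-3)*4 + 4*(-5) + (-4)*(-5)
= 6 + (-2) + (-12) + (-20) + 20 = -8
|a|^2 = 3^2 + (-1)^2 + (-3)^2 + 4^2 + (-4)^2 = 51
|b|^2 = 2^2 + 2^2 + 4^2 + (-5)^2 + (-5)^2 = 74
(a.b)^2 = (-8)^2 = 64
|a|^2 * |b|^2 = 51 * 74 = 3774
Result = 64 - 3774 = -3710


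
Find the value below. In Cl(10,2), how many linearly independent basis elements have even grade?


Even subalgebra dimension = 2^(n-1)
n = 10 + 2 = 12
2^(12 - 1) = 2^11 = 2048
Verification: sum of C(12,k) for even k = 1 + 66 + 495 + 924 + 495 + 66 + 1 = 2048
Result = 2048


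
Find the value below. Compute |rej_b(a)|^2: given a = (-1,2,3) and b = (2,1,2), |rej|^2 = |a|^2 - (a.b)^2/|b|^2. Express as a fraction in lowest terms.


|a|^2 = (-1)^2 + 2^2 + 3^2 = 14
|b|^2 = 2^2 + 1^2 + 2^2 = 9
a . b = (-1)*2 + 2*1 + 3*2 = 6
(a.b)^2 = 6^2 = 36
|rej|^2 = 14 - 36/9
= (126 - 36)/9
= 90/9
In lowest terms: 10/1


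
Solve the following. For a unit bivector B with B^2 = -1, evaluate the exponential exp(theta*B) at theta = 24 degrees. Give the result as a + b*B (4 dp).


For a unit bivector B with B^2 = -1, the exponential series gives
e^(theta*B) = cos(theta) + sin(theta)*B (the GA analogue of Euler's formula).
theta = 24 degrees = 0.418879 rad
cos(24 deg) = 0.9135
sin(24 deg) = 0.4067
exp(theta*B) = 0.9135 + 0.4067*B


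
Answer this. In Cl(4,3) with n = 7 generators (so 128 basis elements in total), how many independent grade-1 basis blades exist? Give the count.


Number of grade-k basis blades in Cl(p,q) with n = p + q is C(n, k).
n = 4 + 3 = 7
C(7, 1) = 7! / (1! * 6!)
= 5040 / (1 * 720)
= 7


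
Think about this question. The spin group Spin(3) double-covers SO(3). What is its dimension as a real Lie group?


Spin(n) double-covers SO(n); both have Lie algebra so(n) of dimension n(n-1)/2.
n = 3
n(n-1) = 3 * 2 = 6
dim Spin(3) = 6/2 = 3


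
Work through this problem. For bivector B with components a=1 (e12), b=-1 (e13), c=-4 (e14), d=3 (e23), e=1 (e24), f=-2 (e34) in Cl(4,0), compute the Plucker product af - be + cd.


Plucker relation: af - be + cd
a*f = 1*(-2) = -2
b*e = (-1)*1 = -1
c*d = (-4)*3 = -12
af - be + cd = -2 - (-1) + (-12)
= -13


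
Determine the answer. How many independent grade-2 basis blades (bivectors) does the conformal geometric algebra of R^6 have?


The conformal model of R^6 uses Cl(7,1) with m = 6 + 2 = 8 generators.
Number of grade-2 blades = C(m, 2) = C(8, 2)
= 8*7/2 = 28


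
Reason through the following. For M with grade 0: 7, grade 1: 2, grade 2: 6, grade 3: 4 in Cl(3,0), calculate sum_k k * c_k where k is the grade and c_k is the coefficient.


Grade-weighted sum = sum of grade_k * coefficient_k
0*7 = 0
1*2 = 2
2*6 = 12
3*4 = 12
Total = 0 + 2 + 12 + 12 = 26


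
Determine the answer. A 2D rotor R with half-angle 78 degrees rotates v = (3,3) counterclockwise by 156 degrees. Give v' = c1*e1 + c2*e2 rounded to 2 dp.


Rotor R = cos(78deg) - sin(78deg)*e12
Rotation angle theta = 2 * 78 = 156 degrees
v' = R*v*~R rotates v by theta.
cos(156deg) = -0.9135, sin(156deg) = 0.4067
v'_1 = 3*cos(156deg) - 3*sin(156deg)
= 3*(-0.9135) - 3*0.4067
= -3.96
v'_2 = 3*sin(156deg) + 3*cos(156deg)
= 3*0.4067 + 3*(-0.9135)
= -1.52
v' = -3.96*e1 - 1.52*e2


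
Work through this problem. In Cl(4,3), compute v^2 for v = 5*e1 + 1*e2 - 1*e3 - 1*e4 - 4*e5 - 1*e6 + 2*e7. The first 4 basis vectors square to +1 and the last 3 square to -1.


v^2 = sum of c_i^2 * e_i^2
Positive signature terms (e_i^2 = +1): 5^2 + 1^2 + (-1)^2 + (-1)^2 = 28
Negative signature terms (e_j^2 = -1): (-4)^2 + (-1)^2 + 2^2 = 21
v^2 = 28 - 21 = 7


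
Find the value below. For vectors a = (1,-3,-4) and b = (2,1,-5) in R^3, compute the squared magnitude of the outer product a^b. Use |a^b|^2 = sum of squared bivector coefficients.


a wedge b = (a1*b2 - a2*b1)*e12 + (a1*b3 - a3*b1)*e13 + (a2*b3 - a3*b2)*e23
e12 coeff: 1*1 - (-3)*2 = 1 - (-6) = 7
e13 coeff: 1*(-5) - (-4)*2 = -5 - (-8) = 3
e23 coeff: (-3)*(-5) - (-4)*1 = 15 - (-4) = 19
|a wedge b|^2 = 7^2 + 3^2 + 19^2
= 49 + 9 + 361
= 419


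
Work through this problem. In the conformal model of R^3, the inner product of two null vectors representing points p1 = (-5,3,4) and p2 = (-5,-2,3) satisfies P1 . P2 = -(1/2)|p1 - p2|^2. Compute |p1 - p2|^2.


p1 - p2 = (0, 5, 1)
|p1 - p2|^2 = 0^2 + 5^2 + 1^2
= 0 + 25 + 1
= 26


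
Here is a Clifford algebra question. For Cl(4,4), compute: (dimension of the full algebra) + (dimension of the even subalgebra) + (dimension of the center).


n = 4 + 4 = 8
Total dim = 2^8 = 256
Even subalgebra dim = 2^7 = 128
n is even, so center dim = 1
Sum = 256 + 128 + 1 = 385


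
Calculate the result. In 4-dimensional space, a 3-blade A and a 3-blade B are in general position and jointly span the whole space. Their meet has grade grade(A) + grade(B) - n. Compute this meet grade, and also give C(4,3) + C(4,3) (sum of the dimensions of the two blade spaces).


Meet grade = grade(A) + grade(B) - n
= 3 + 3 - 4 = 2
C(4,3) = 4
C(4,3) = 4
dim_A + dim_B = 4 + 4 = 8


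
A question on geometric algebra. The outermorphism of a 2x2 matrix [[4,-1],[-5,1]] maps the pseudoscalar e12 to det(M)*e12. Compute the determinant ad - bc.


The outermorphism of a linear map f sends e1^e2 to f(e1)^f(e2).
f(e1) = 4*e1 - 5*e2
f(e2) = -1*e1 + 1*e2
f(e1) ^ f(e2) = (4*e1 - 5*e2) ^ (-1*e1 + 1*e2)
= 4*1*e12 + (-5)*(-1)*e21
= (4 - 5)*e12
= -1*e12
Coefficient = -1


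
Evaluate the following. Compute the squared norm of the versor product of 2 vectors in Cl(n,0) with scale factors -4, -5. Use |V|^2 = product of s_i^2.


Each vector v_i has |v_i|^2 = s_i^2
Squared scales: (-4)^2 = 16, (-5)^2 = 25
|V|^2 = 16 * 25
= 400


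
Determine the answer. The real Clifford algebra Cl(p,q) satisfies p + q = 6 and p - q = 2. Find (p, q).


We need p + q = 6 and p - q = 2.
Adding: 2p = 6 + 2 = 8, so p = 4.
Then q = 6 - 4 = 2.
(p, q) = (4, 2)


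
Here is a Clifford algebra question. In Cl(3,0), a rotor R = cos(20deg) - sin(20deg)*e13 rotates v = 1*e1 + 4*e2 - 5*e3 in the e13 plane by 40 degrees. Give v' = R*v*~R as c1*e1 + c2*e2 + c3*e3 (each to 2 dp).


Rotor R = cos(20deg) - sin(20deg)*e13
Rotation angle theta = 2 * 20 = 40 degrees in the e13 plane (e1 -> e3).
The component perpendicular to the plane (e2) is invariant: v'_2 = v2 = 4.00
cos(40deg) = 0.7660, sin(40deg) = 0.6428
v'_1 = v1*cos(theta) - v3*sin(theta) = 1*0.7660 - (-5)*0.6428 = 3.98
v'_3 = v1*sin(theta) + v3*cos(theta) = 1*0.6428 + (-5)*0.7660 = -3.19
v' = 3.98*e1 + 4.00*e2 - 3.19*e3


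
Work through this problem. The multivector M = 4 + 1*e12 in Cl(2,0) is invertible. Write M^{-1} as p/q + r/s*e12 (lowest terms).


M = 4 + 1*e12, where e12^2 = -1.
Since M commutes with its reverse ~M = a - b*e12, M * ~M = a^2 - b^2*e12^2 = a^2 + b^2.
So M^{-1} = ~M / (a^2 + b^2) = (a - b*e12)/(a^2 + b^2).
a^2 + b^2 = 16 + 1 = 17
Scalar part = 4/17 = 4/17
Bivector coeff = -1/17 = -1/17
M^{-1} = 4/17 - 1/17*e12


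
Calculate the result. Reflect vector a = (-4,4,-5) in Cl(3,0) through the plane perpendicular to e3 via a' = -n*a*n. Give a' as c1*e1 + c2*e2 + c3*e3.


Reflection formula: a' = -n*a*n, with n = e3 (unit vector, n^2 = 1).
For reflection through hyperplane perp to e3:
The component along e3 flips sign, others stay.
a = (-4, 4, -5)
a' = (-4, 4, 5)
a' = -4*e1 + 4*e2 + 5*e3


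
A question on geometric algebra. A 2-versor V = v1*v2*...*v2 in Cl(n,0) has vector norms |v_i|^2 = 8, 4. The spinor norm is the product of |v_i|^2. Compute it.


Spinor norm N(V) = |v1|^2 * |v2|^2 * ... * |v2|^2
= 8 * 4
Running product: 8, 32
N(V) = 32


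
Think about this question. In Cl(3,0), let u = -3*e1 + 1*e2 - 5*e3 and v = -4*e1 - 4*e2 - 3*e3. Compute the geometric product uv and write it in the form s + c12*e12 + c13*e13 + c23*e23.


In Cl(3,0): e_i^2 = 1, e_ie_j = -e_je_i for i != j.
Scalar part = u . v = (-3)*(-4) + 1*(-4) + (-5)*(-3)
= 12 + (-4) + 15 = 23
e12 coeff = (-3)*(-4) - 1*(-4) = 12 - (-4) = 16
e13 coeff = (-3)*(-3) - (-5)*(-4) = 9 - 20 = -11
e23 coeff = 1*(-3) - (-5)*(-4) = -3 - 20 = -23
uv = 23 + 16*e12 - 11*e13 - 23*e23


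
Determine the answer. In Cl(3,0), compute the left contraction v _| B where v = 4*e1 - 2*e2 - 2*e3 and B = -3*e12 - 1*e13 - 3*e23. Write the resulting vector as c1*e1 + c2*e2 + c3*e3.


Left contraction v _| B = <vB>_1 (grade-1 part of the geometric product vB).
Using e1_|e12 = e2, e2_|e12 = -e1, e1_|e13 = e3, e3_|e13 = -e1, e2_|e23 = e3, e3_|e23 = -e2:
e1 coeff: -v2*b12 - v3*b13 = -(-2)*(-3) - (-2)*(-1) = -8
e2 coeff: v1*b12 - v3*b23 = (4)*(-3) - (-2)*(-3) = -18
e3 coeff: v1*b13 + v2*b23 = (4)*(-1) + (-2)*(-3) = 2
v _| B = -8*e1 - 18*e2 + 2*e3


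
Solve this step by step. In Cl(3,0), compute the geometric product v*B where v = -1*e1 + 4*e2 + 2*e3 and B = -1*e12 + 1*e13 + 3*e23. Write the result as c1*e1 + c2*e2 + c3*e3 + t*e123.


vB has grade-1 (vector) and grade-3 (trivector) parts: vB = (v _| B) + (v ^ B).
Vector part <vB>_1:
  e1: -v2*b12 - v3*b13 = -(4)*(-1) - (2)*(1) = 2
  e2: v1*b12 - v3*b23 = (-1)*(-1) - (2)*(3) = -5
  e3: v1*b13 + v2*b23 = (-1)*(1) + (4)*(3) = 11
Trivector part <vB>_3:
  e123: v1*b23 - v2*b13 + v3*b12 = (-1)*(3) - (4)*(1) + (2)*(-1) = -9
vB = 2*e1 - 5*e2 + 11*e3 - 9*e123


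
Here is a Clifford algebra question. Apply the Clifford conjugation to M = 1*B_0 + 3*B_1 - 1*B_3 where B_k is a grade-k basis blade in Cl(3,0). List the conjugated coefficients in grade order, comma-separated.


Clifford conjugate sign for grade k: (-1)^(k(k+1)/2)
Grade 0: (-1)^(0*1/2) = (-1)^0 = 1, coeff 1 -> 1
Grade 1: (-1)^(1*2/2) = (-1)^1 = -1, coeff 3 -> -3
Grade 3: (-1)^(3*4/2) = (-1)^6 = 1, coeff -1 -> -1
Conjugated coefficients: 1, -3, -1


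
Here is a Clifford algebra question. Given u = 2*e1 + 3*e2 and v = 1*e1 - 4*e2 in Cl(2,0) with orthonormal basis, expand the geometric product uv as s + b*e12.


Expand: (2*e1 + 3*e2)(1*e1 - 4*e2)
= 2*1*e1e1 + 2*(-4)*e1e2 + 3*1*e2e1 + 3*(-4)*e2e2
Using e1^2 = e2^2 = 1, e2e1 = -e1e2:
Scalar part s = 2*1 + 3*(-4) = 2 + (-12) = -10
Bivector part b = 2*(-4) - 3*1 = -8 - 3 = -11
uv = -10 - 11*e12


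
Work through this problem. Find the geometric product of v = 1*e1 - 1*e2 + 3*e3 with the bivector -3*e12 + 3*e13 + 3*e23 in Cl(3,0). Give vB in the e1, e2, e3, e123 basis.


vB has grade-1 (vector) and grade-3 (trivector) parts: vB = (v _| B) + (v ^ B).
Vector part <vB>_1:
  e1: -v2*b12 - v3*b13 = -(-1)*(-3) - (3)*(3) = -12
  e2: v1*b12 - v3*b23 = (1)*(-3) - (3)*(3) = -12
  e3: v1*b13 + v2*b23 = (1)*(3) + (-1)*(3) = 0
Trivector part <vB>_3:
  e123: v1*b23 - v2*b13 + v3*b12 = (1)*(3) - (-1)*(3) + (3)*(-3) = -3
vB = -12*e1 - 12*e2 + 0*e3 - 3*e123


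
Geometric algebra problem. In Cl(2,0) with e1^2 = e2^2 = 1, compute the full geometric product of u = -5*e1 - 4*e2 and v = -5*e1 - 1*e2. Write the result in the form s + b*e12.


Expand: (-5*e1 - 4*e2)(-5*e1 - 1*e2)
= (-5)*(-5)*e1e1 + (-5)*(-1)*e1e2 + (-4)*(-5)*e2e1 + (-4)*(-1)*e2e2
Using e1^2 = e2^2 = 1, e2e1 = -e1e2:
Scalar part s = (-5)*(-5) + (-4)*(-1) = 25 + 4 = 29
Bivector part b = (-5)*(-1) - (-4)*(-5) = 5 - 20 = -15
uv = 29 - 15*e12


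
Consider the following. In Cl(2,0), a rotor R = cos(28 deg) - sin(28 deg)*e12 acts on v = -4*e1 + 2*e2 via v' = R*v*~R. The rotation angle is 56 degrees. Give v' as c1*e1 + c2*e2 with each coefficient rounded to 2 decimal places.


Rotor R = cos(28deg) - sin(28deg)*e12
Rotation angle theta = 2 * 28 = 56 degrees
v' = R*v*~R rotates v by theta.
cos(56deg) = 0.5592, sin(56deg) = 0.8290
v'_1 = -4*cos(56deg) - 2*sin(56deg)
= -4*0.5592 - 2*0.8290
= -3.89
v'_2 = -4*sin(56deg) + 2*cos(56deg)
= -4*0.8290 + 2*0.5592
= -2.20
v' = -3.89*e1 - 2.20*e2


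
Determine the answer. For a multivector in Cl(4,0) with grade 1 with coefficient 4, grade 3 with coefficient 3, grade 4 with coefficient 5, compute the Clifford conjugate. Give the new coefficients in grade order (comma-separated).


Clifford conjugate sign for grade k: (-1)^(k(k+1)/2)
Grade 1: (-1)^(1*2/2) = (-1)^1 = -1, coeff 4 -> -4
Grade 3: (-1)^(3*4/2) = (-1)^6 = 1, coeff 3 -> 3
Grade 4: (-1)^(4*5/2) = (-1)^10 = 1, coeff 5 -> 5
Conjugated coefficients: -4, 3, 5


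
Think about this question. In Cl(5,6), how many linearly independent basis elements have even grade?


Even subalgebra dimension = 2^(n-1)
n = 5 + 6 = 11
2^(11 - 1) = 2^10 = 1024
Verification: sum of C(11,k) for even k = 1 + 55 + 330 + 462 + 165 + 11 = 1024
Result = 1024


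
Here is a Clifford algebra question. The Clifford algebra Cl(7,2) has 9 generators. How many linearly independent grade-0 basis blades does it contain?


Number of grade-k basis blades in Cl(p,q) with n = p + q is C(n, k).
n = 7 + 2 = 9
C(9, 0) = 9! / (0! * 9!)
= 362880 / (1 * 362880)
= 1


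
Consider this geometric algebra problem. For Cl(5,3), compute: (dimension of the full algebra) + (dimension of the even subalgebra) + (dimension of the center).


n = 5 + 3 = 8
Total dim = 2^8 = 256
Even subalgebra dim = 2^7 = 128
n is even, so center dim = 1
Sum = 256 + 128 + 1 = 385


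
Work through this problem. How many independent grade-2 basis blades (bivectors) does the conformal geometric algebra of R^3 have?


The conformal model of R^3 uses Cl(4,1) with m = 3 + 2 = 5 generators.
Number of grade-2 blades = C(m, 2) = C(5, 2)
= 5*4/2 = 10


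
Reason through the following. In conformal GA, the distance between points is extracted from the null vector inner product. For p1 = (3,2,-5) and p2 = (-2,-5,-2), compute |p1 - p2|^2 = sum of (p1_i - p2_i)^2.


p1 - p2 = (5, 7, -3)
|p1 - p2|^2 = 5^2 + 7^2 + (-3)^2
= 25 + 49 + 9
= 83


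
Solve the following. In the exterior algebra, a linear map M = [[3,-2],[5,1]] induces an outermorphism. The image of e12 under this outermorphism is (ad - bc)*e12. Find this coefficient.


The outermorphism of a linear map f sends e1^e2 to f(e1)^f(e2).
f(e1) = 3*e1 + 5*e2
f(e2) = -2*e1 + 1*e2
f(e1) ^ f(e2) = (3*e1 + 5*e2) ^ (-2*e1 + 1*e2)
= 3*1*e12 + 5*(-2)*e21
= (3 - (-10))*e12
= 13*e12
Coefficient = 13


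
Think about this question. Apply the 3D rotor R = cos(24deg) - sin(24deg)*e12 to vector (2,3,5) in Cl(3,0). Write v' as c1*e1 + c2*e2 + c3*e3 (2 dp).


Rotor R = cos(24deg) - sin(24deg)*e12
Rotation angle theta = 2 * 24 = 48 degrees in the e12 plane (e1 -> e2).
The component perpendicular to the plane (e3) is invariant: v'_3 = v3 = 5.00
cos(48deg) = 0.6691, sin(48deg) = 0.7431
v'_1 = v1*cos(theta) - v2*sin(theta) = 2*0.6691 - 3*0.7431 = -0.89
v'_2 = v1*sin(theta) + v2*cos(theta) = 2*0.7431 + 3*0.6691 = 3.49
v' = -0.89*e1 + 3.49*e2 + 5.00*e3


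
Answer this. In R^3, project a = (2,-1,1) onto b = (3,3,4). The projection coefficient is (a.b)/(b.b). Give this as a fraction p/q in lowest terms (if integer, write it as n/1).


Projection coefficient = (a . b) / (b . b)
a . b = 2*3 + (-1)*3 + 1*4
= 6 + (-3) + 4 = 7
b . b = 3^2 + 3^2 + 4^2
= 9 + 9 + 16 = 34
Coefficient = 7/34
In lowest terms: 7/34


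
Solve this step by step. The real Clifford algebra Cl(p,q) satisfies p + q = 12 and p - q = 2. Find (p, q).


We need p + q = 12 and p - q = 2.
Adding: 2p = 12 + 2 = 14, so p = 7.
Then q = 12 - 7 = 5.
(p, q) = (7, 5)


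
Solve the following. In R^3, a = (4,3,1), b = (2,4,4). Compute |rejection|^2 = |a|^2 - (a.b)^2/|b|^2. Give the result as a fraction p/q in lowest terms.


|a|^2 = 4^2 + 3^2 + 1^2 = 26
|b|^2 = 2^2 + 4^2 + 4^2 = 36
a . b = 4*2 + 3*4 + 1*4 = 24
(a.b)^2 = 24^2 = 576
|rej|^2 = 26 - 576/36
= (936 - 576)/36
= 360/36
In lowest terms: 10/1


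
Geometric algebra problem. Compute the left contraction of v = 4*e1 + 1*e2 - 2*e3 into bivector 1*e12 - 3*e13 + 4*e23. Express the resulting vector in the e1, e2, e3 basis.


Left contraction v _| B = <vB>_1 (grade-1 part of the geometric product vB).
Using e1_|e12 = e2, e2_|e12 = -e1, e1_|e13 = e3, e3_|e13 = -e1, e2_|e23 = e3, e3_|e23 = -e2:
e1 coeff: -v2*b12 - v3*b13 = -(1)*(1) - (-2)*(-3) = -7
e2 coeff: v1*b12 - v3*b23 = (4)*(1) - (-2)*(4) = 12
e3 coeff: v1*b13 + v2*b23 = (4)*(-3) + (1)*(4) = -8
v _| B = -7*e1 + 12*e2 - 8*e3


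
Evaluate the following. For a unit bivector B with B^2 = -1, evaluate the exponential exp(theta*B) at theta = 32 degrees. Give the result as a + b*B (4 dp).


For a unit bivector B with B^2 = -1, the exponential series gives
e^(theta*B) = cos(theta) + sin(theta)*B (the GA analogue of Euler's formula).
theta = 32 degrees = 0.558505 rad
cos(32 deg) = 0.8480
sin(32 deg) = 0.5299
exp(theta*B) = 0.8480 + 0.5299*B


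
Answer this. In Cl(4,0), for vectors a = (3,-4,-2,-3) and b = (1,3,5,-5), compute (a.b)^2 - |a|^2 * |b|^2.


a . b = 3*1 + (-4)*3 + (-2)*5 + (-3)*(-5)
= 3 + (-12) + (-10) + 15 = -4
|a|^2 = 3^2 + (-4)^2 + (-2)^2 + (-3)^2 = 38
|b|^2 = 1^2 + 3^2 + 5^2 + (-5)^2 = 60
(a.b)^2 = (-4)^2 = 16
|a|^2 * |b|^2 = 38 * 60 = 2280
Result = 16 - 2280 = -2264


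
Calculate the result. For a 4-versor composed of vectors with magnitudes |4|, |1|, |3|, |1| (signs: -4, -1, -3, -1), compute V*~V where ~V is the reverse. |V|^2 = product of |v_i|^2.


Each vector v_i has |v_i|^2 = s_i^2
Squared scales: (-4)^2 = 16, (-1)^2 = 1, (-3)^2 = 9, (-1)^2 = 1
|V|^2 = 16 * 1 * 9 * 1
= 144


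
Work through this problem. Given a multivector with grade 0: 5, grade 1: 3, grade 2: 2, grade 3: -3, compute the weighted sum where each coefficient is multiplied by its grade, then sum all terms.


Grade-weighted sum = sum of grade_k * coefficient_k
0*5 = 0
1*3 = 3
2*2 = 4
3*(-3) = -9
Total = 0 + 3 + 4 + (-9) = -2


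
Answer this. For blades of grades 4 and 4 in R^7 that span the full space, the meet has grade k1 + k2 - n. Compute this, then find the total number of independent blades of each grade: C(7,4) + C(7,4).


Meet grade = grade(A) + grade(B) - n
= 4 + 4 - 7 = 1
C(7,4) = 35
C(7,4) = 35
dim_A + dim_B = 35 + 35 = 70


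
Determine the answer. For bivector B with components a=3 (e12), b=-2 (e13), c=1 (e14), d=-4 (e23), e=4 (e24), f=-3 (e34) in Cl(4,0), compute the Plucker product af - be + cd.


Plucker relation: af - be + cd
a*f = 3*(-3) = -9
b*e = (-2)*4 = -8
c*d = 1*(-4) = -4
af - be + cd = -9 - (-8) + (-4)
= -5


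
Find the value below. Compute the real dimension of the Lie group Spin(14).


Spin(n) double-covers SO(n); both have Lie algebra so(n) of dimension n(n-1)/2.
n = 14
n(n-1) = 14 * 13 = 182
dim Spin(14) = 182/2 = 91


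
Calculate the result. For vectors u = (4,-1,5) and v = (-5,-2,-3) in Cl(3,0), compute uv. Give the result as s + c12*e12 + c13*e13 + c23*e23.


In Cl(3,0): e_i^2 = 1, e_ie_j = -e_je_i for i != j.
Scalar part = u . v = 4*(-5) + (-1)*(-2) + 5*(-3)
= -20 + 2 + (-15) = -33
e12 coeff = 4*(-2) - (-1)*(-5) = -8 - 5 = -13
e13 coeff = 4*(-3) - 5*(-5) = -12 - (-25) = 13
e23 coeff = (-1)*(-3) - 5*(-2) = 3 - (-10) = 13
uv = -33 - 13*e12 + 13*e13 + 13*e23


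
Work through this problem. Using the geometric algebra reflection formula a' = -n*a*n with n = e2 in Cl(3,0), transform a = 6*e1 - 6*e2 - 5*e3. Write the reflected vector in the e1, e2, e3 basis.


Reflection formula: a' = -n*a*n, with n = e2 (unit vector, n^2 = 1).
For reflection through hyperplane perp to e2:
The component along e2 flips sign, others stay.
a = (6, -6, -5)
a' = (6, 6, -5)
a' = 6*e1 + 6*e2 - 5*e3


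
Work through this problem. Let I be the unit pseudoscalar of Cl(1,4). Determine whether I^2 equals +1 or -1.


The pseudoscalar I = e1...e_n (product of all n generators) of Cl(p,q) satisfies I^2 = (-1)^(q + n(n-1)/2).
p = 1, q = 4, n = p + q = 5
n(n-1)/2 = 5 * 4 / 2 = 10
Exponent = q + n(n-1)/2 = 4 + 10 = 14
I^2 = (-1)^14 = +1


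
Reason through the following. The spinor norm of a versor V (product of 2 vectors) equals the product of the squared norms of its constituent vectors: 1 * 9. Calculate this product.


Spinor norm N(V) = |v1|^2 * |v2|^2 * ... * |v2|^2
= 1 * 9
Running product: 1, 9
N(V) = 9


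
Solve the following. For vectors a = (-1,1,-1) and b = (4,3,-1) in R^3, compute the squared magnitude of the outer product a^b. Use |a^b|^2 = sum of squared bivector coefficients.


a wedge b = (a1*b2 - a2*b1)*e12 + (a1*b3 - a3*b1)*e13 + (a2*b3 - a3*b2)*e23
e12 coeff: (-1)*3 - 1*4 = -3 - 4 = -7
e13 coeff: (-1)*(-1) - (-1)*4 = 1 - (-4) = 5
e23 coeff: 1*(-1) - (-1)*3 = -1 - (-3) = 2
|a wedge b|^2 = (-7)^2 + 5^2 + 2^2
= 49 + 25 + 4
= 78


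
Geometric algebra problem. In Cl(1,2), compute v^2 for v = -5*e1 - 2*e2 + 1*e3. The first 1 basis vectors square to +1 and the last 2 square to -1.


v^2 = sum of c_i^2 * e_i^2
Positive signature terms (e_i^2 = +1): (-5)^2 = 25
Negative signature terms (e_j^2 = -1): (-2)^2 + 1^2 = 5
v^2 = 25 - 5 = 20


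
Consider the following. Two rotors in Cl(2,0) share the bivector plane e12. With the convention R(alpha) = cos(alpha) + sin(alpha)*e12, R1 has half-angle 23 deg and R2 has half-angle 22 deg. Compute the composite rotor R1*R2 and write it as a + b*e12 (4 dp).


Same-plane rotors commute and their half-angles add:
R1*R2 = cos(a1 + a2) + sin(a1 + a2)*e12.
a1 + a2 = 23 + 22 = 45 deg
cos(45 deg) = 0.7071
sin(45 deg) = 0.7071
R1*R2 = 0.7071 + 0.7071*e12


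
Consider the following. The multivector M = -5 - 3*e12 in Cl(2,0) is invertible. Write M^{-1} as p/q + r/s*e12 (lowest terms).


M = -5 - 3*e12, where e12^2 = -1.
Since M commutes with its reverse ~M = a - b*e12, M * ~M = a^2 - b^2*e12^2 = a^2 + b^2.
So M^{-1} = ~M / (a^2 + b^2) = (a - b*e12)/(a^2 + b^2).
a^2 + b^2 = 25 + 9 = 34
Scalar part = -5/34 = -5/34
Bivector coeff = 3/34 = 3/34
M^{-1} = -5/34 + 3/34*e12


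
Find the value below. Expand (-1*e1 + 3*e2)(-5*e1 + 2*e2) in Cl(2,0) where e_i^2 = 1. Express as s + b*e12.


Expand: (-1*e1 + 3*e2)(-5*e1 + 2*e2)
= (-1)*(-5)*e1e1 + (-1)*2*e1e2 + 3*(-5)*e2e1 + 3*2*e2e2
Using e1^2 = e2^2 = 1, e2e1 = -e1e2:
Scalar part s = (-1)*(-5) + 3*2 = 5 + 6 = 11
Bivector part b = (-1)*2 - 3*(-5) = -2 - (-15) = 13
uv = 11 + 13*e12


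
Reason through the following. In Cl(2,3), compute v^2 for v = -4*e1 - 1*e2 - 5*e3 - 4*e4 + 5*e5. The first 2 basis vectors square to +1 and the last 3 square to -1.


v^2 = sum of c_i^2 * e_i^2
Positive signature terms (e_i^2 = +1): (-4)^2 + (-1)^2 = 17
Negative signature terms (e_j^2 = -1): (-5)^2 + (-4)^2 + 5^2 = 66
v^2 = 17 - 66 = -49


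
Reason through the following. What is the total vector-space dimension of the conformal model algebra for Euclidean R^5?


The conformal model of R^5 uses Cl(6,1): the 5 Euclidean generators plus two extra orthogonal generators e+ (e+^2 = +1) and e- (e-^2 = -1), from which the null vectors e0, einf are built.
Number of generators m = 5 + 2 = 7.
dim Cl(p,q) = 2^m = 2^7 = 128


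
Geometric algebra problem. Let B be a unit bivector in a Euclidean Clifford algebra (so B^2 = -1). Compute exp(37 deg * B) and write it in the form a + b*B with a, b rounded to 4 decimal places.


For a unit bivector B with B^2 = -1, the exponential series gives
e^(theta*B) = cos(theta) + sin(theta)*B (the GA analogue of Euler's formula).
theta = 37 degrees = 0.645772 rad
cos(37 deg) = 0.7986
sin(37 deg) = 0.6018
exp(theta*B) = 0.7986 + 0.6018*B


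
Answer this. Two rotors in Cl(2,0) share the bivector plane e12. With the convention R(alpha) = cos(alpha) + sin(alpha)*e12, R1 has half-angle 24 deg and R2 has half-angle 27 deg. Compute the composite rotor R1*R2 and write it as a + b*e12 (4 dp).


Same-plane rotors commute and their half-angles add:
R1*R2 = cos(a1 + a2) + sin(a1 + a2)*e12.
a1 + a2 = 24 + 27 = 51 deg
cos(51 deg) = 0.6293
sin(51 deg) = 0.7771
R1*R2 = 0.6293 + 0.7771*e12


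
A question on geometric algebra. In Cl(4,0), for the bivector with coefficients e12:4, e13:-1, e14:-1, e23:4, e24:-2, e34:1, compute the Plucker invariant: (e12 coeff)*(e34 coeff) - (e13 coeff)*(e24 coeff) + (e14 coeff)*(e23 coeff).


Plucker relation: af - be + cd
a*f = 4*1 = 4
b*e = (-1)*(-2) = 2
c*d = (-1)*4 = -4
af - be + cd = 4 - 2 + (-4)
= -2


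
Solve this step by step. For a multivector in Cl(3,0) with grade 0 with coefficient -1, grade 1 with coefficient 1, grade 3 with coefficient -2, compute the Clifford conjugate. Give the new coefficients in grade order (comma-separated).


Clifford conjugate sign for grade k: (-1)^(k(k+1)/2)
Grade 0: (-1)^(0*1/2) = (-1)^0 = 1, coeff -1 -> -1
Grade 1: (-1)^(1*2/2) = (-1)^1 = -1, coeff 1 -> -1
Grade 3: (-1)^(3*4/2) = (-1)^6 = 1, coeff -2 -> -2
Conjugated coefficients: -1, -1, -2


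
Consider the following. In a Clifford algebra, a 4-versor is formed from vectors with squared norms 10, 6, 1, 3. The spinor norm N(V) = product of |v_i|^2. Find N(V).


Spinor norm N(V) = |v1|^2 * |v2|^2 * ... * |v4|^2
= 10 * 6 * 1 * 3
Running product: 10, 60, 60, 180
N(V) = 180


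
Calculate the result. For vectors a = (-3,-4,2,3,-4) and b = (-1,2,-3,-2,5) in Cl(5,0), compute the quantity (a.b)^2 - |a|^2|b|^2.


a . b = (-3)*(-1) + (-4)*2 + 2*(-3) + 3*(-2) + (-4)*5
= 3 + (-8) + (-6) + (-6) + (-20) = -37
|a|^2 = (-3)^2 + (-4)^2 + 2^2 + 3^2 + (-4)^2 = 54
|b|^2 = (-1)^2 + 2^2 + (-3)^2 + (-2)^2 + 5^2 = 43
(a.b)^2 = (-37)^2 = 1369
|a|^2 * |b|^2 = 54 * 43 = 2322
Result = 1369 - 2322 = -953


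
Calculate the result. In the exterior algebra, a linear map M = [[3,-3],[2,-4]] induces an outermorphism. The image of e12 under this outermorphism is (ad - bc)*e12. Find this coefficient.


The outermorphism of a linear map f sends e1^e2 to f(e1)^f(e2).
f(e1) = 3*e1 + 2*e2
f(e2) = -3*e1 - 4*e2
f(e1) ^ f(e2) = (3*e1 + 2*e2) ^ (-3*e1 - 4*e2)
= 3*(-4)*e12 + 2*(-3)*e21
= (-12 - (-6))*e12
= -6*e12
Coefficient = -6


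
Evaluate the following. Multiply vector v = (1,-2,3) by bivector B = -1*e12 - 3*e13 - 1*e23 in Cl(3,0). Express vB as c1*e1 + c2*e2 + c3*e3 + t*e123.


vB has grade-1 (vector) and grade-3 (trivector) parts: vB = (v _| B) + (v ^ B).
Vector part <vB>_1:
  e1: -v2*b12 - v3*b13 = -(-2)*(-1) - (3)*(-3) = 7
  e2: v1*b12 - v3*b23 = (1)*(-1) - (3)*(-1) = 2
  e3: v1*b13 + v2*b23 = (1)*(-3) + (-2)*(-1) = -1
Trivector part <vB>_3:
  e123: v1*b23 - v2*b13 + v3*b12 = (1)*(-1) - (-2)*(-3) + (3)*(-1) = -10
vB = 7*e1 + 2*e2 - 1*e3 - 10*e123


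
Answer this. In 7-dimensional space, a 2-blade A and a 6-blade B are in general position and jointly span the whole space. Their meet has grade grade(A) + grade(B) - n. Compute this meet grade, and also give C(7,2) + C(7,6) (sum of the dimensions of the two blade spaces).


Meet grade = grade(A) + grade(B) - n
= 2 + 6 - 7 = 1
C(7,2) = 21
C(7,6) = 7
dim_A + dim_B = 21 + 7 = 28


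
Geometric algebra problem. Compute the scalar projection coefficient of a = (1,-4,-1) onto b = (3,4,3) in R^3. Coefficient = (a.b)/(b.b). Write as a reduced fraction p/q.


Projection coefficient = (a . b) / (b . b)
a . b = 1*3 + (-4)*4 + (-1)*3
= 3 + (-16) + (-3) = -16
b . b = 3^2 + 4^2 + 3^2
= 9 + 16 + 9 = 34
Coefficient = -16/34
In lowest terms: -8/17


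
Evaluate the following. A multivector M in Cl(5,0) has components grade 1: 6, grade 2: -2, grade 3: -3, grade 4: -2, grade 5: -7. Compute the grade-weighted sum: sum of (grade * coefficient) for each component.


Grade-weighted sum = sum of grade_k * coefficient_k
1*6 = 6
2*(-2) = -4
3*(-3) = -9
4*(-2) = -8
5*(-7) = -35
Total = 6 + (-4) + (-9) + (-8) + (-35) = -50


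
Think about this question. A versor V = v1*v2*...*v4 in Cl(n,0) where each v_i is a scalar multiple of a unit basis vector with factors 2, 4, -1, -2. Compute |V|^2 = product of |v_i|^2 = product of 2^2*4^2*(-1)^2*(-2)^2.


Each vector v_i has |v_i|^2 = s_i^2
Squared scales: 2^2 = 4, 4^2 = 16, (-1)^2 = 1, (-2)^2 = 4
|V|^2 = 4 * 16 * 1 * 4
= 256


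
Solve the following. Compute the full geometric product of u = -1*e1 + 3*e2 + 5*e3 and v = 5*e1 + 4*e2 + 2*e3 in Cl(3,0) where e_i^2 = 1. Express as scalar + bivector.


In Cl(3,0): e_i^2 = 1, e_ie_j = -e_je_i for i != j.
Scalar part = u . v = (-1)*5 + 3*4 + 5*2
= -5 + 12 + 10 = 17
e12 coeff = (-1)*4 - 3*5 = -4 - 15 = -19
e13 coeff = (-1)*2 - 5*5 = -2 - 25 = -27
e23 coeff = 3*2 - 5*4 = 6 - 20 = -14
uv = 17 - 19*e12 - 27*e13 - 14*e23


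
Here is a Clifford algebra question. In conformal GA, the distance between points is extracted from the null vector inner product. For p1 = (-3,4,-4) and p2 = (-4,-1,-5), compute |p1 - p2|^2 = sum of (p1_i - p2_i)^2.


p1 - p2 = (1, 5, 1)
|p1 - p2|^2 = 1^2 + 5^2 + 1^2
= 1 + 25 + 1
= 27


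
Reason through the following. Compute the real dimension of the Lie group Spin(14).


Spin(n) double-covers SO(n); both have Lie algebra so(n) of dimension n(n-1)/2.
n = 14
n(n-1) = 14 * 13 = 182
dim Spin(14) = 182/2 = 91


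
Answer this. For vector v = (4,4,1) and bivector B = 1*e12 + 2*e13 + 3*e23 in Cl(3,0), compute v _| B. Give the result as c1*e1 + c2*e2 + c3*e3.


Left contraction v _| B = <vB>_1 (grade-1 part of the geometric product vB).
Using e1_|e12 = e2, e2_|e12 = -e1, e1_|e13 = e3, e3_|e13 = -e1, e2_|e23 = e3, e3_|e23 = -e2:
e1 coeff: -v2*b12 - v3*b13 = -(4)*(1) - (1)*(2) = -6
e2 coeff: v1*b12 - v3*b23 = (4)*(1) - (1)*(3) = 1
e3 coeff: v1*b13 + v2*b23 = (4)*(2) + (4)*(3) = 20
v _| B = -6*e1 + 1*e2 + 20*e3


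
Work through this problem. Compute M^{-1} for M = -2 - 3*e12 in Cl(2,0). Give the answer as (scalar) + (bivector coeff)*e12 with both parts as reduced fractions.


M = -2 - 3*e12, where e12^2 = -1.
Since M commutes with its reverse ~M = a - b*e12, M * ~M = a^2 - b^2*e12^2 = a^2 + b^2.
So M^{-1} = ~M / (a^2 + b^2) = (a - b*e12)/(a^2 + b^2).
a^2 + b^2 = 4 + 9 = 13
Scalar part = -2/13 = -2/13
Bivector coeff = 3/13 = 3/13
M^{-1} = -2/13 + 3/13*e12


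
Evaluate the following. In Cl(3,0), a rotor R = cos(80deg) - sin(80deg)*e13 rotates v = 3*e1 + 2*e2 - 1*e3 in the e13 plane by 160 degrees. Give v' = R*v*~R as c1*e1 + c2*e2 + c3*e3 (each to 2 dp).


Rotor R = cos(80deg) - sin(80deg)*e13
Rotation angle theta = 2 * 80 = 160 degrees in the e13 plane (e1 -> e3).
The component perpendicular to the plane (e2) is invariant: v'_2 = v2 = 2.00
cos(160deg) = -0.9397, sin(160deg) = 0.3420
v'_1 = v1*cos(theta) - v3*sin(theta) = 3*(-0.9397) - (-1)*0.3420 = -2.48
v'_3 = v1*sin(theta) + v3*cos(theta) = 3*0.3420 + (-1)*(-0.9397) = 1.97
v' = -2.48*e1 + 2.00*e2 + 1.97*e3


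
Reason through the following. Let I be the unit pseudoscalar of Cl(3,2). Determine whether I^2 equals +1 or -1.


The pseudoscalar I = e1...e_n (product of all n generators) of Cl(p,q) satisfies I^2 = (-1)^(q + n(n-1)/2).
p = 3, q = 2, n = p + q = 5
n(n-1)/2 = 5 * 4 / 2 = 10
Exponent = q + n(n-1)/2 = 2 + 10 = 12
I^2 = (-1)^12 = +1


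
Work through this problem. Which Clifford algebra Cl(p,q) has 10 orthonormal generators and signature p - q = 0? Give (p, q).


We need p + q = 10 and p - q = 0.
Adding: 2p = 10 + 0 = 10, so p = 5.
Then q = 10 - 5 = 5.
(p, q) = (5, 5)


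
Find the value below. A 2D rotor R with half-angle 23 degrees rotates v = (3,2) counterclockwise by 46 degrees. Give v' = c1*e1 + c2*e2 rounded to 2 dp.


Rotor R = cos(23deg) - sin(23deg)*e12
Rotation angle theta = 2 * 23 = 46 degrees
v' = R*v*~R rotates v by theta.
cos(46deg) = 0.6947, sin(46deg) = 0.7193
v'_1 = 3*cos(46deg) - 2*sin(46deg)
= 3*0.6947 - 2*0.7193
= 0.65
v'_2 = 3*sin(46deg) + 2*cos(46deg)
= 3*0.7193 + 2*0.6947
= 3.55
v' = 0.65*e1 + 3.55*e2


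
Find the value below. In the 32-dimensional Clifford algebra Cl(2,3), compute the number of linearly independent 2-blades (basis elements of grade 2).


Number of grade-k basis blades in Cl(p,q) with n = p + q is C(n, k).
n = 2 + 3 = 5
C(5, 2) = 5! / (2! * 3!)
= 120 / (2 * 6)
= 10


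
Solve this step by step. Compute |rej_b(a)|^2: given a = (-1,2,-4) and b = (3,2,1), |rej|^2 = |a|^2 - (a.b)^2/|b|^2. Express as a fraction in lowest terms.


|a|^2 = (-1)^2 + 2^2 + (-4)^2 = 21
|b|^2 = 3^2 + 2^2 + 1^2 = 14
a . b = (-1)*3 + 2*2 + (-4)*1 = -3
(a.b)^2 = (-3)^2 = 9
|rej|^2 = 21 - 9/14
= (294 - 9)/14
= 285/14
In lowest terms: 285/14


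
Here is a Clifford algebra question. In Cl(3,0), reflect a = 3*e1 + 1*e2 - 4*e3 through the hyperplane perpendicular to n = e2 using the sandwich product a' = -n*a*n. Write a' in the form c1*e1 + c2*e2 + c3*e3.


Reflection formula: a' = -n*a*n, with n = e2 (unit vector, n^2 = 1).
For reflection through hyperplane perp to e2:
The component along e2 flips sign, others stay.
a = (3, 1, -4)
a' = (3, -1, -4)
a' = 3*e1 - 1*e2 - 4*e3


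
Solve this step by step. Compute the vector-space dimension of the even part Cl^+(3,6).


Even subalgebra dimension = 2^(n-1)
n = 3 + 6 = 9
2^(9 - 1) = 2^8 = 256
Verification: sum of C(9,k) for even k = 1 + 36 + 126 + 84 + 9 = 256
Result = 256


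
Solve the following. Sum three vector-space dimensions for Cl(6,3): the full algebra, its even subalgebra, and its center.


n = 6 + 3 = 9
Total dim = 2^9 = 512
Even subalgebra dim = 2^8 = 256
n is odd, so center dim = 2
Sum = 512 + 256 + 2 = 770


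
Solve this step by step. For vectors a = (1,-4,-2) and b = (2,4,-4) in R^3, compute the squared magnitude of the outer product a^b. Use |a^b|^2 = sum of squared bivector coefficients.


a wedge b = (a1*b2 - a2*b1)*e12 + (a1*b3 - a3*b1)*e13 + (a2*b3 - a3*b2)*e23
e12 coeff: 1*4 - (-4)*2 = 4 - (-8) = 12
e13 coeff: 1*(-4) - (-2)*2 = -4 - (-4) = 0
e23 coeff: (-4)*(-4) - (-2)*4 = 16 - (-8) = 24
|a wedge b|^2 = 12^2 + 0^2 + 24^2
= 144 + 0 + 576
= 720


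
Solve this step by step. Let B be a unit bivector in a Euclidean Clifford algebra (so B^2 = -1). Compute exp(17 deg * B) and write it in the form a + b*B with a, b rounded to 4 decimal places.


For a unit bivector B with B^2 = -1, the exponential series gives
e^(theta*B) = cos(theta) + sin(theta)*B (the GA analogue of Euler's formula).
theta = 17 degrees = 0.296706 rad
cos(17 deg) = 0.9563
sin(17 deg) = 0.2924
exp(theta*B) = 0.9563 + 0.2924*B


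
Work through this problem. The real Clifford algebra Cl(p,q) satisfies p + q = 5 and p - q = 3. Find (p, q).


We need p + q = 5 and p - q = 3.
Adding: 2p = 5 + 3 = 8, so p = 4.
Then q = 5 - 4 = 1.
(p, q) = (4, 1)


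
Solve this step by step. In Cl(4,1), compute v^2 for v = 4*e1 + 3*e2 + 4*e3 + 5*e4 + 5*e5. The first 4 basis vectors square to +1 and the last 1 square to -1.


v^2 = sum of c_i^2 * e_i^2
Positive signature terms (e_i^2 = +1): 4^2 + 3^2 + 4^2 + 5^2 = 66
Negative signature terms (e_j^2 = -1): 5^2 = 25
v^2 = 66 - 25 = 41


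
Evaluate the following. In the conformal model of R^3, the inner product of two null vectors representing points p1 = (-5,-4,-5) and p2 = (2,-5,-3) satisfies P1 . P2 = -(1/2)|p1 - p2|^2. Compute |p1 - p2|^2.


p1 - p2 = (-7, 1, -2)
|p1 - p2|^2 = (-7)^2 + 1^2 + (-2)^2
= 49 + 1 + 4
= 54


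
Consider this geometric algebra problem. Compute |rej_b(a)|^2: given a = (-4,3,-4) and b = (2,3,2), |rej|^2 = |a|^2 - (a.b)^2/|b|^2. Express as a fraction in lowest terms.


|a|^2 = (-4)^2 + 3^2 + (-4)^2 = 41
|b|^2 = 2^2 + 3^2 + 2^2 = 17
a . b = (-4)*2 + 3*3 + (-4)*2 = -7
(a.b)^2 = (-7)^2 = 49
|rej|^2 = 41 - 49/17
= (697 - 49)/17
= 648/17
In lowest terms: 648/17


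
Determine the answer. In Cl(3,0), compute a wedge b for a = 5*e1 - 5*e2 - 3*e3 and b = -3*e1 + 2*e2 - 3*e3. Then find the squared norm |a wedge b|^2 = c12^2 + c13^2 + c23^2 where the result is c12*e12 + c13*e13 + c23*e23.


a wedge b = (a1*b2 - a2*b1)*e12 + (a1*b3 - a3*b1)*e13 + (a2*b3 - a3*b2)*e23
e12 coeff: 5*2 - (-5)*(-3) = 10 - 15 = -5
e13 coeff: 5*(-3) - (-3)*(-3) = -15 - 9 = -24
e23 coeff: (-5)*(-3) - (-3)*2 = 15 - (-6) = 21
|a wedge b|^2 = (-5)^2 + (-24)^2 + 21^2
= 25 + 576 + 441
= 1042


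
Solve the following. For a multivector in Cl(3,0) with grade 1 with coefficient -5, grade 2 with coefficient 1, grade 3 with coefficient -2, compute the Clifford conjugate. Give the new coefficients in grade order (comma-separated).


Clifford conjugate sign for grade k: (-1)^(k(k+1)/2)
Grade 1: (-1)^(1*2/2) = (-1)^1 = -1, coeff -5 -> 5
Grade 2: (-1)^(2*3/2) = (-1)^3 = -1, coeff 1 -> -1
Grade 3: (-1)^(3*4/2) = (-1)^6 = 1, coeff -2 -> -2
Conjugated coefficients: 5, -1, -2


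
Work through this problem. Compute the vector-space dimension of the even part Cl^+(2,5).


Even subalgebra dimension = 2^(n-1)
n = 2 + 5 = 7
2^(7 - 1) = 2^6 = 64
Verification: sum of C(7,k) for even k = 1 + 21 + 35 + 7 = 64
Result = 64


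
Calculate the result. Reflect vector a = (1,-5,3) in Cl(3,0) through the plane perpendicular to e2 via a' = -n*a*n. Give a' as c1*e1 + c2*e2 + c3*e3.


Reflection formula: a' = -n*a*n, with n = e2 (unit vector, n^2 = 1).
For reflection through hyperplane perp to e2:
The component along e2 flips sign, others stay.
a = (1, -5, 3)
a' = (1, 5, 3)
a' = 1*e1 + 5*e2 + 3*e3


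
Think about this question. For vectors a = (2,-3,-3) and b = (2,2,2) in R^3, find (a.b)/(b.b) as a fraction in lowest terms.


Projection coefficient = (a . b) / (b . b)
a . b = 2*2 + (-3)*2 + (-3)*2
= 4 + (-6) + (-6) = -8
b . b = 2^2 + 2^2 + 2^2
= 4 + 4 + 4 = 12
Coefficient = -8/12
In lowest terms: -2/3


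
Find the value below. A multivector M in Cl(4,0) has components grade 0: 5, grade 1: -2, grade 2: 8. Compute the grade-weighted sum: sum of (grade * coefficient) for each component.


Grade-weighted sum = sum of grade_k * coefficient_k
0*5 = 0
1*(-2) = -2
2*8 = 16
Total = 0 + (-2) + 16 = 14


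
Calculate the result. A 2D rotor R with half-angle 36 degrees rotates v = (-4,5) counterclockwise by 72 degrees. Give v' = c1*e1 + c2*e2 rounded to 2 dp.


Rotor R = cos(36deg) - sin(36deg)*e12
Rotation angle theta = 2 * 36 = 72 degrees
v' = R*v*~R rotates v by theta.
cos(72deg) = 0.3090, sin(72deg) = 0.9511
v'_1 = -4*cos(72deg) - 5*sin(72deg)
= -4*0.3090 - 5*0.9511
= -5.99
v'_2 = -4*sin(72deg) + 5*cos(72deg)
= -4*0.9511 + 5*0.3090
= -2.26
v' = -5.99*e1 - 2.26*e2


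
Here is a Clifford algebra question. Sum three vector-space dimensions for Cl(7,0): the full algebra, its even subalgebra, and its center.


n = 7 + 0 = 7
Total dim = 2^7 = 128
Even subalgebra dim = 2^6 = 64
n is odd, so center dim = 2
Sum = 128 + 64 + 2 = 194


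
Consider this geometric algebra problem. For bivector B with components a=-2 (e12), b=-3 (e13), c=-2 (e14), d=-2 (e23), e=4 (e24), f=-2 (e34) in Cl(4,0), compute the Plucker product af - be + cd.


Plucker relation: af - be + cd
a*f = (-2)*(-2) = 4
b*e = (-3)*4 = -12
c*d = (-2)*(-2) = 4
af - be + cd = 4 - (-12) + 4
= 20


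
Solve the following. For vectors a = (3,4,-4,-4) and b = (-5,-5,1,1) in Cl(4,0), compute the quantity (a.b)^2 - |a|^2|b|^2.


a . b = 3*(-5) + 4*(-5) + (-4)*1 + (-4)*1
= -15 + (-20) + (-4) + (-4) = -43
|a|^2 = 3^2 + 4^2 + (-4)^2 + (-4)^2 = 57
|b|^2 = (-5)^2 + (-5)^2 + 1^2 + 1^2 = 52
(a.b)^2 = (-43)^2 = 1849
|a|^2 * |b|^2 = 57 * 52 = 2964
Result = 1849 - 2964 = -1115


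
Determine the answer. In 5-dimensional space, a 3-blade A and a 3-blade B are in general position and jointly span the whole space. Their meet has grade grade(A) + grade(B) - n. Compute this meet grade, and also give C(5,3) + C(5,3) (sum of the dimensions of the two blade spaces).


Meet grade = grade(A) + grade(B) - n
= 3 + 3 - 5 = 1
C(5,3) = 10
C(5,3) = 10
dim_A + dim_B = 10 + 10 = 20


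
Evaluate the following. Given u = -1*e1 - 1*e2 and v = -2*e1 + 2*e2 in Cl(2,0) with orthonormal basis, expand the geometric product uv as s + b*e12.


Expand: (-1*e1 - 1*e2)(-2*e1 + 2*e2)
= (-1)*(-2)*e1e1 + (-1)*2*e1e2 + (-1)*(-2)*e2e1 + (-1)*2*e2e2
Using e1^2 = e2^2 = 1, e2e1 = -e1e2:
Scalar part s = (-1)*(-2) + (-1)*2 = 2 + (-2) = 0
Bivector part b = (-1)*2 - (-1)*(-2) = -2 - 2 = -4
uv = 0 - 4*e12


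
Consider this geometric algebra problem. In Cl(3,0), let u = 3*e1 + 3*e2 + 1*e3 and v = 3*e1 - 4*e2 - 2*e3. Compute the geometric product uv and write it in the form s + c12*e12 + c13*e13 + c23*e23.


In Cl(3,0): e_i^2 = 1, e_ie_j = -e_je_i for i != j.
Scalar part = u . v = 3*3 + 3*(-4) + 1*(-2)
= 9 + (-12) + (-2) = -5
e12 coeff = 3*(-4) - 3*3 = -12 - 9 = -21
e13 coeff = 3*(-2) - 1*3 = -6 - 3 = -9
e23 coeff = 3*(-2) - 1*(-4) = -6 - (-4) = -2
uv = -5 - 21*e12 - 9*e13 - 2*e23


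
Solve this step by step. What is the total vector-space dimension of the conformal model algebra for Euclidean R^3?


The conformal model of R^3 uses Cl(4,1): the 3 Euclidean generators plus two extra orthogonal generators e+ (e+^2 = +1) and e- (e-^2 = -1), from which the null vectors e0, einf are built.
Number of generators m = 3 + 2 = 5.
dim Cl(p,q) = 2^m = 2^5 = 32
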